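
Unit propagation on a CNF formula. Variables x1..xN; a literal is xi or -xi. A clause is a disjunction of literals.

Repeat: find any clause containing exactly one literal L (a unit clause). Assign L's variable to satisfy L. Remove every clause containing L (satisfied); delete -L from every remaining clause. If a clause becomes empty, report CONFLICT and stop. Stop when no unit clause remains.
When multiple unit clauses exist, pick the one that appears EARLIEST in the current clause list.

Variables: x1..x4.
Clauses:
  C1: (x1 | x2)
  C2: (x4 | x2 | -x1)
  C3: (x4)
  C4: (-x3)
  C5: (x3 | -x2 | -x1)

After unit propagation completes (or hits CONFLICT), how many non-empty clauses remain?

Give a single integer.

unit clause [4] forces x4=T; simplify:
  satisfied 2 clause(s); 3 remain; assigned so far: [4]
unit clause [-3] forces x3=F; simplify:
  drop 3 from [3, -2, -1] -> [-2, -1]
  satisfied 1 clause(s); 2 remain; assigned so far: [3, 4]

Answer: 2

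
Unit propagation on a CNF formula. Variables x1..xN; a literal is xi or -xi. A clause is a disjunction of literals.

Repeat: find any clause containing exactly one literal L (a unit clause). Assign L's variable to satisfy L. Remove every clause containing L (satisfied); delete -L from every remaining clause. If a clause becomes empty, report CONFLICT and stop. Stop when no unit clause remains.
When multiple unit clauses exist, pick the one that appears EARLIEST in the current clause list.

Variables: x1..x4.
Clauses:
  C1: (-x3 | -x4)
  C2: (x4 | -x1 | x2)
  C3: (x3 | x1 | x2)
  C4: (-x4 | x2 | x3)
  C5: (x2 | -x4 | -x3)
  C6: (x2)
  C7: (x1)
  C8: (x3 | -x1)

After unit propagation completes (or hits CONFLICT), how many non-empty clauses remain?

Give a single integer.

Answer: 0

Derivation:
unit clause [2] forces x2=T; simplify:
  satisfied 5 clause(s); 3 remain; assigned so far: [2]
unit clause [1] forces x1=T; simplify:
  drop -1 from [3, -1] -> [3]
  satisfied 1 clause(s); 2 remain; assigned so far: [1, 2]
unit clause [3] forces x3=T; simplify:
  drop -3 from [-3, -4] -> [-4]
  satisfied 1 clause(s); 1 remain; assigned so far: [1, 2, 3]
unit clause [-4] forces x4=F; simplify:
  satisfied 1 clause(s); 0 remain; assigned so far: [1, 2, 3, 4]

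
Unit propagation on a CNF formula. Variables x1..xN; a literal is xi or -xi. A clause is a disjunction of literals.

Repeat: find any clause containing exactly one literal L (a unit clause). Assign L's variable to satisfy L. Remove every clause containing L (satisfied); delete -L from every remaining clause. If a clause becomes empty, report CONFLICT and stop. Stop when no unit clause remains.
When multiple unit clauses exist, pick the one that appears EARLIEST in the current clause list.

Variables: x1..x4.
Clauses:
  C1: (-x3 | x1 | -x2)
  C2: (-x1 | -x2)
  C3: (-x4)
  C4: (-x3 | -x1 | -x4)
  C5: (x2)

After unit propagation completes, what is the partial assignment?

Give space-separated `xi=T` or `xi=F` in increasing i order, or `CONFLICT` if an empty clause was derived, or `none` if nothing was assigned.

unit clause [-4] forces x4=F; simplify:
  satisfied 2 clause(s); 3 remain; assigned so far: [4]
unit clause [2] forces x2=T; simplify:
  drop -2 from [-3, 1, -2] -> [-3, 1]
  drop -2 from [-1, -2] -> [-1]
  satisfied 1 clause(s); 2 remain; assigned so far: [2, 4]
unit clause [-1] forces x1=F; simplify:
  drop 1 from [-3, 1] -> [-3]
  satisfied 1 clause(s); 1 remain; assigned so far: [1, 2, 4]
unit clause [-3] forces x3=F; simplify:
  satisfied 1 clause(s); 0 remain; assigned so far: [1, 2, 3, 4]

Answer: x1=F x2=T x3=F x4=F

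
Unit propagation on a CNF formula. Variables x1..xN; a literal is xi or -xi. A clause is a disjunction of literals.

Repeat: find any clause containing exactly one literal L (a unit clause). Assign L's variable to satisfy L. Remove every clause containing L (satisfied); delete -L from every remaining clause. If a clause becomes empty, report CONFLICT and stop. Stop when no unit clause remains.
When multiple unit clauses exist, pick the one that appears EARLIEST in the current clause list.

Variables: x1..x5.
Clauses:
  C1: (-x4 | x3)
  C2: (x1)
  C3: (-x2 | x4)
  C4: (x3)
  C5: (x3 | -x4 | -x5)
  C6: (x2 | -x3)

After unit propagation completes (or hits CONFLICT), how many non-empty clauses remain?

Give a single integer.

unit clause [1] forces x1=T; simplify:
  satisfied 1 clause(s); 5 remain; assigned so far: [1]
unit clause [3] forces x3=T; simplify:
  drop -3 from [2, -3] -> [2]
  satisfied 3 clause(s); 2 remain; assigned so far: [1, 3]
unit clause [2] forces x2=T; simplify:
  drop -2 from [-2, 4] -> [4]
  satisfied 1 clause(s); 1 remain; assigned so far: [1, 2, 3]
unit clause [4] forces x4=T; simplify:
  satisfied 1 clause(s); 0 remain; assigned so far: [1, 2, 3, 4]

Answer: 0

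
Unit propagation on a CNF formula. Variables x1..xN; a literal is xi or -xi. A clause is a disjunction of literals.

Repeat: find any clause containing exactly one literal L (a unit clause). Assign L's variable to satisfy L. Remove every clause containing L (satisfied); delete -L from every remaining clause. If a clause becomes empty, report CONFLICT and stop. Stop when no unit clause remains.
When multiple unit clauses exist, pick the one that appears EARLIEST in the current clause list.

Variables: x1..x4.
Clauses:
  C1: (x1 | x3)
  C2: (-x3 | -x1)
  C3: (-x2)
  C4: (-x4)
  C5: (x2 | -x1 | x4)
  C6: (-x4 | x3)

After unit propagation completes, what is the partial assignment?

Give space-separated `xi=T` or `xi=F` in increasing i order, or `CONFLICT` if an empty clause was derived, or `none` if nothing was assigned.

unit clause [-2] forces x2=F; simplify:
  drop 2 from [2, -1, 4] -> [-1, 4]
  satisfied 1 clause(s); 5 remain; assigned so far: [2]
unit clause [-4] forces x4=F; simplify:
  drop 4 from [-1, 4] -> [-1]
  satisfied 2 clause(s); 3 remain; assigned so far: [2, 4]
unit clause [-1] forces x1=F; simplify:
  drop 1 from [1, 3] -> [3]
  satisfied 2 clause(s); 1 remain; assigned so far: [1, 2, 4]
unit clause [3] forces x3=T; simplify:
  satisfied 1 clause(s); 0 remain; assigned so far: [1, 2, 3, 4]

Answer: x1=F x2=F x3=T x4=F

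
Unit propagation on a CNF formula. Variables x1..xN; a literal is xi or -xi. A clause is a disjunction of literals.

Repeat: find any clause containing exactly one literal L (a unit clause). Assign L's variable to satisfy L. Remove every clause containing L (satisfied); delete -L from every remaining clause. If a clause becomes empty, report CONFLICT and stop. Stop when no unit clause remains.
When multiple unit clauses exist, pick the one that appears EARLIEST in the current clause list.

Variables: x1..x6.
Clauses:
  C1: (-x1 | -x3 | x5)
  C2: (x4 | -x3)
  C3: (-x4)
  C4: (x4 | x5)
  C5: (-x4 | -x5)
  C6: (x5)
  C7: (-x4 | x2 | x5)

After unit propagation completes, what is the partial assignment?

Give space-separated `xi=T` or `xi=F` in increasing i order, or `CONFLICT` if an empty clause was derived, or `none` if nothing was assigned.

unit clause [-4] forces x4=F; simplify:
  drop 4 from [4, -3] -> [-3]
  drop 4 from [4, 5] -> [5]
  satisfied 3 clause(s); 4 remain; assigned so far: [4]
unit clause [-3] forces x3=F; simplify:
  satisfied 2 clause(s); 2 remain; assigned so far: [3, 4]
unit clause [5] forces x5=T; simplify:
  satisfied 2 clause(s); 0 remain; assigned so far: [3, 4, 5]

Answer: x3=F x4=F x5=T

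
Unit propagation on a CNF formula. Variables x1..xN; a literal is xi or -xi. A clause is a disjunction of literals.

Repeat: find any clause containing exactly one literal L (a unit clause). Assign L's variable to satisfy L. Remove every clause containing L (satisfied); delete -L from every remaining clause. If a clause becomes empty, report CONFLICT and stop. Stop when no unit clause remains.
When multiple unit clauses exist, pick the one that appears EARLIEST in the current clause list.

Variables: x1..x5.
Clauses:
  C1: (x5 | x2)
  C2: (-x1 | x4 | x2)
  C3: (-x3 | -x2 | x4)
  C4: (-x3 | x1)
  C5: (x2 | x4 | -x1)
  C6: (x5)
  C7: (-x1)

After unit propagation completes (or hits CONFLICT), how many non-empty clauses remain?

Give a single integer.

Answer: 0

Derivation:
unit clause [5] forces x5=T; simplify:
  satisfied 2 clause(s); 5 remain; assigned so far: [5]
unit clause [-1] forces x1=F; simplify:
  drop 1 from [-3, 1] -> [-3]
  satisfied 3 clause(s); 2 remain; assigned so far: [1, 5]
unit clause [-3] forces x3=F; simplify:
  satisfied 2 clause(s); 0 remain; assigned so far: [1, 3, 5]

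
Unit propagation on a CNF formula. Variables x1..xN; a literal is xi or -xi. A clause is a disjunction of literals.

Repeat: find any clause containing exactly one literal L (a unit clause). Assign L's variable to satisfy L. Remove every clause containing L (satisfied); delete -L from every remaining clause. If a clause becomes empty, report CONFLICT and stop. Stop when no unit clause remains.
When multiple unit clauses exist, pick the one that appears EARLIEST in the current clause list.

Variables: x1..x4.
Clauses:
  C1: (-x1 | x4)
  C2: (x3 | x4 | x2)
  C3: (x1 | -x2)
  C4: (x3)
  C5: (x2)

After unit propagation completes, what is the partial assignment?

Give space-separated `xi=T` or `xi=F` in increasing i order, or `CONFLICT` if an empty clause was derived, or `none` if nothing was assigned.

unit clause [3] forces x3=T; simplify:
  satisfied 2 clause(s); 3 remain; assigned so far: [3]
unit clause [2] forces x2=T; simplify:
  drop -2 from [1, -2] -> [1]
  satisfied 1 clause(s); 2 remain; assigned so far: [2, 3]
unit clause [1] forces x1=T; simplify:
  drop -1 from [-1, 4] -> [4]
  satisfied 1 clause(s); 1 remain; assigned so far: [1, 2, 3]
unit clause [4] forces x4=T; simplify:
  satisfied 1 clause(s); 0 remain; assigned so far: [1, 2, 3, 4]

Answer: x1=T x2=T x3=T x4=T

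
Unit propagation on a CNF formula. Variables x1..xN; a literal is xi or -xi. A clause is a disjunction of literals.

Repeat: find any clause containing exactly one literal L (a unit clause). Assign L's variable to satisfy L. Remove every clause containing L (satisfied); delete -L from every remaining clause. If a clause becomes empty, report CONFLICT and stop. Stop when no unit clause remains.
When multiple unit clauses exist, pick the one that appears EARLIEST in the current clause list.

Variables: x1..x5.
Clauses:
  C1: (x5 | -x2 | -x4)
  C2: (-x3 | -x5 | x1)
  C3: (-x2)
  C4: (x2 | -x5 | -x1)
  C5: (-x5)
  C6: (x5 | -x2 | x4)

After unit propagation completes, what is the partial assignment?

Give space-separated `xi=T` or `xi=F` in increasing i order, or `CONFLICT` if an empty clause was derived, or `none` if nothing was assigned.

Answer: x2=F x5=F

Derivation:
unit clause [-2] forces x2=F; simplify:
  drop 2 from [2, -5, -1] -> [-5, -1]
  satisfied 3 clause(s); 3 remain; assigned so far: [2]
unit clause [-5] forces x5=F; simplify:
  satisfied 3 clause(s); 0 remain; assigned so far: [2, 5]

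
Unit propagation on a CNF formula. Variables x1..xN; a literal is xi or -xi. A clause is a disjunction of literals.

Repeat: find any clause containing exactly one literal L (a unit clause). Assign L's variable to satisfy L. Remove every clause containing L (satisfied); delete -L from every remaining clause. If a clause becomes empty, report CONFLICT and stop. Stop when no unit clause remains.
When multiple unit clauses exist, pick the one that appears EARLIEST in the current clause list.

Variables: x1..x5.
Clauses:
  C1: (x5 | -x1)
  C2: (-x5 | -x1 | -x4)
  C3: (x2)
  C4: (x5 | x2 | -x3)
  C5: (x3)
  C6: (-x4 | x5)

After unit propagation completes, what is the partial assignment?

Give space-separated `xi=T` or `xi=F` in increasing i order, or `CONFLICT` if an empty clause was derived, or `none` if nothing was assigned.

unit clause [2] forces x2=T; simplify:
  satisfied 2 clause(s); 4 remain; assigned so far: [2]
unit clause [3] forces x3=T; simplify:
  satisfied 1 clause(s); 3 remain; assigned so far: [2, 3]

Answer: x2=T x3=T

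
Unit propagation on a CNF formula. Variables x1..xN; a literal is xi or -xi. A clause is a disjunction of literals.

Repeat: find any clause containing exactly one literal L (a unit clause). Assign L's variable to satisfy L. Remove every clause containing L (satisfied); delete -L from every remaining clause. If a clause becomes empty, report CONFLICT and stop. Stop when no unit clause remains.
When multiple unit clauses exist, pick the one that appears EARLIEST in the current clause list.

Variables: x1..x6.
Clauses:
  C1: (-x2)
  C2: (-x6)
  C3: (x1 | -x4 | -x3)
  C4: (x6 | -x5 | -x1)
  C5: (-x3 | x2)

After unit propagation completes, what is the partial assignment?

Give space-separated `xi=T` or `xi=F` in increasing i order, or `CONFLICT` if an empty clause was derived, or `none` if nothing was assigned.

Answer: x2=F x3=F x6=F

Derivation:
unit clause [-2] forces x2=F; simplify:
  drop 2 from [-3, 2] -> [-3]
  satisfied 1 clause(s); 4 remain; assigned so far: [2]
unit clause [-6] forces x6=F; simplify:
  drop 6 from [6, -5, -1] -> [-5, -1]
  satisfied 1 clause(s); 3 remain; assigned so far: [2, 6]
unit clause [-3] forces x3=F; simplify:
  satisfied 2 clause(s); 1 remain; assigned so far: [2, 3, 6]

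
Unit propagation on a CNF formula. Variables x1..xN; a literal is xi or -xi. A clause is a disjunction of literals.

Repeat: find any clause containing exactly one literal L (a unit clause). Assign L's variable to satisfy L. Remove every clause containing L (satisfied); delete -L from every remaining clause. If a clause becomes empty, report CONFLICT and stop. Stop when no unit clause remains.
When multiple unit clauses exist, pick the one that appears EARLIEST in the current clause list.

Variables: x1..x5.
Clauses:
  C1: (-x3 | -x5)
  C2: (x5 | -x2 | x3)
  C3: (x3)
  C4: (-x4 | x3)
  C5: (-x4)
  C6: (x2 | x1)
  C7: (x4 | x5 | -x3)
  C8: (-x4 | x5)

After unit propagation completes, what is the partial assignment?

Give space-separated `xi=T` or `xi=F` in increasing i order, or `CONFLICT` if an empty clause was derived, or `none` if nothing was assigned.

unit clause [3] forces x3=T; simplify:
  drop -3 from [-3, -5] -> [-5]
  drop -3 from [4, 5, -3] -> [4, 5]
  satisfied 3 clause(s); 5 remain; assigned so far: [3]
unit clause [-5] forces x5=F; simplify:
  drop 5 from [4, 5] -> [4]
  drop 5 from [-4, 5] -> [-4]
  satisfied 1 clause(s); 4 remain; assigned so far: [3, 5]
unit clause [-4] forces x4=F; simplify:
  drop 4 from [4] -> [] (empty!)
  satisfied 2 clause(s); 2 remain; assigned so far: [3, 4, 5]
CONFLICT (empty clause)

Answer: CONFLICT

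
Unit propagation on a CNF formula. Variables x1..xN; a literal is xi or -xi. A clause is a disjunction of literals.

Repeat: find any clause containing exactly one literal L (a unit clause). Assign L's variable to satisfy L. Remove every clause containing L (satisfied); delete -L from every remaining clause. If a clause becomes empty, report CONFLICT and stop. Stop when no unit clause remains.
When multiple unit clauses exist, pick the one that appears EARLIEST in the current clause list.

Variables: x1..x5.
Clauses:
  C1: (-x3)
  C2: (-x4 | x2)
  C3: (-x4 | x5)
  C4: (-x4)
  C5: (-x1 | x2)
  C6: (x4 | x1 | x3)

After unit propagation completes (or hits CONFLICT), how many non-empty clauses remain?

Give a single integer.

Answer: 0

Derivation:
unit clause [-3] forces x3=F; simplify:
  drop 3 from [4, 1, 3] -> [4, 1]
  satisfied 1 clause(s); 5 remain; assigned so far: [3]
unit clause [-4] forces x4=F; simplify:
  drop 4 from [4, 1] -> [1]
  satisfied 3 clause(s); 2 remain; assigned so far: [3, 4]
unit clause [1] forces x1=T; simplify:
  drop -1 from [-1, 2] -> [2]
  satisfied 1 clause(s); 1 remain; assigned so far: [1, 3, 4]
unit clause [2] forces x2=T; simplify:
  satisfied 1 clause(s); 0 remain; assigned so far: [1, 2, 3, 4]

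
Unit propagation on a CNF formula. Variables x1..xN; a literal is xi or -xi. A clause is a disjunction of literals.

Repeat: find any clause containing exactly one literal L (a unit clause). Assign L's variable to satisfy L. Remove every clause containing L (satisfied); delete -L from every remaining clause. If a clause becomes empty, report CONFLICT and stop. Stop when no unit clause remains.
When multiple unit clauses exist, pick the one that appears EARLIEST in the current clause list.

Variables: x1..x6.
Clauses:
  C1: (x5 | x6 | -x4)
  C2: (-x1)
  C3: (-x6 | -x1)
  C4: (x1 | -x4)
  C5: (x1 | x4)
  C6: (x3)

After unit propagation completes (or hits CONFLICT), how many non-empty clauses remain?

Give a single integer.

Answer: 1

Derivation:
unit clause [-1] forces x1=F; simplify:
  drop 1 from [1, -4] -> [-4]
  drop 1 from [1, 4] -> [4]
  satisfied 2 clause(s); 4 remain; assigned so far: [1]
unit clause [-4] forces x4=F; simplify:
  drop 4 from [4] -> [] (empty!)
  satisfied 2 clause(s); 2 remain; assigned so far: [1, 4]
CONFLICT (empty clause)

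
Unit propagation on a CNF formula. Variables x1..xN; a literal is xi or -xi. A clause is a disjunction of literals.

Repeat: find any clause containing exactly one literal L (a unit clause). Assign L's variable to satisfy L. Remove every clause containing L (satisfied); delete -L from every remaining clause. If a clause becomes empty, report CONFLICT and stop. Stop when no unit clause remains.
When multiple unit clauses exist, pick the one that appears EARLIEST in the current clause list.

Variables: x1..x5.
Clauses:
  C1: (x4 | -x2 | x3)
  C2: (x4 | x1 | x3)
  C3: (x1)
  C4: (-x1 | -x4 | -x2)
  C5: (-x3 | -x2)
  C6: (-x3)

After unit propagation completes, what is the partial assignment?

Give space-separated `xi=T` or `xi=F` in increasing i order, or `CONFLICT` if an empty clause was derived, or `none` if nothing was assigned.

unit clause [1] forces x1=T; simplify:
  drop -1 from [-1, -4, -2] -> [-4, -2]
  satisfied 2 clause(s); 4 remain; assigned so far: [1]
unit clause [-3] forces x3=F; simplify:
  drop 3 from [4, -2, 3] -> [4, -2]
  satisfied 2 clause(s); 2 remain; assigned so far: [1, 3]

Answer: x1=T x3=F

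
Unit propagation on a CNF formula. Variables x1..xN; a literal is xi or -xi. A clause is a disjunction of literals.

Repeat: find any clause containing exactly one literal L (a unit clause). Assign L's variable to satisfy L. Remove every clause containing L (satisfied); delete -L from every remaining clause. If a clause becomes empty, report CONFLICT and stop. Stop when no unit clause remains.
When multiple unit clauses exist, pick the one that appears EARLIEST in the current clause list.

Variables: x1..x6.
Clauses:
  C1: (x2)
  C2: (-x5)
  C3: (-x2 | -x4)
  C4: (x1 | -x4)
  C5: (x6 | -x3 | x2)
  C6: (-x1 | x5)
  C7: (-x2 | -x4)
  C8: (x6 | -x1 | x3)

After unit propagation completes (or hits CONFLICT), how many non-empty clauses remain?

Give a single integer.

Answer: 0

Derivation:
unit clause [2] forces x2=T; simplify:
  drop -2 from [-2, -4] -> [-4]
  drop -2 from [-2, -4] -> [-4]
  satisfied 2 clause(s); 6 remain; assigned so far: [2]
unit clause [-5] forces x5=F; simplify:
  drop 5 from [-1, 5] -> [-1]
  satisfied 1 clause(s); 5 remain; assigned so far: [2, 5]
unit clause [-4] forces x4=F; simplify:
  satisfied 3 clause(s); 2 remain; assigned so far: [2, 4, 5]
unit clause [-1] forces x1=F; simplify:
  satisfied 2 clause(s); 0 remain; assigned so far: [1, 2, 4, 5]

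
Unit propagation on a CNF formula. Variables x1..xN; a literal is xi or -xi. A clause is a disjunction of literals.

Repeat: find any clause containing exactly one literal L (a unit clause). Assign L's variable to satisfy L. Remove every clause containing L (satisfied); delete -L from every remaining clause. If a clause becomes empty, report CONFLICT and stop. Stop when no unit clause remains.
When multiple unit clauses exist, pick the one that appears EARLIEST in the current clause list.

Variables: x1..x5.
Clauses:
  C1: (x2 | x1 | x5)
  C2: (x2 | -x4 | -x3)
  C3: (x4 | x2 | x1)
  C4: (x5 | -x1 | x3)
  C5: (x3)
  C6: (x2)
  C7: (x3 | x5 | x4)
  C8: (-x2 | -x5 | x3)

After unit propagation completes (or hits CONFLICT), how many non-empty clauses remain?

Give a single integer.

unit clause [3] forces x3=T; simplify:
  drop -3 from [2, -4, -3] -> [2, -4]
  satisfied 4 clause(s); 4 remain; assigned so far: [3]
unit clause [2] forces x2=T; simplify:
  satisfied 4 clause(s); 0 remain; assigned so far: [2, 3]

Answer: 0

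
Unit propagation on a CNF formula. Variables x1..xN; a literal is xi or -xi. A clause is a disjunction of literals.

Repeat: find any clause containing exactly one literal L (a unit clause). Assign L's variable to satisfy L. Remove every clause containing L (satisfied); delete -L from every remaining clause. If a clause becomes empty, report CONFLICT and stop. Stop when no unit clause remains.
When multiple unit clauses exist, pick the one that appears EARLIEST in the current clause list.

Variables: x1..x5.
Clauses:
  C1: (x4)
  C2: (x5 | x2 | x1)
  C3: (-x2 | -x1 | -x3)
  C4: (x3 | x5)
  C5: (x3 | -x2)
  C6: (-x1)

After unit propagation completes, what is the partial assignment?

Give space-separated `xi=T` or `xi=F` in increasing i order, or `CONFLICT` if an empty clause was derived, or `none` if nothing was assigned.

Answer: x1=F x4=T

Derivation:
unit clause [4] forces x4=T; simplify:
  satisfied 1 clause(s); 5 remain; assigned so far: [4]
unit clause [-1] forces x1=F; simplify:
  drop 1 from [5, 2, 1] -> [5, 2]
  satisfied 2 clause(s); 3 remain; assigned so far: [1, 4]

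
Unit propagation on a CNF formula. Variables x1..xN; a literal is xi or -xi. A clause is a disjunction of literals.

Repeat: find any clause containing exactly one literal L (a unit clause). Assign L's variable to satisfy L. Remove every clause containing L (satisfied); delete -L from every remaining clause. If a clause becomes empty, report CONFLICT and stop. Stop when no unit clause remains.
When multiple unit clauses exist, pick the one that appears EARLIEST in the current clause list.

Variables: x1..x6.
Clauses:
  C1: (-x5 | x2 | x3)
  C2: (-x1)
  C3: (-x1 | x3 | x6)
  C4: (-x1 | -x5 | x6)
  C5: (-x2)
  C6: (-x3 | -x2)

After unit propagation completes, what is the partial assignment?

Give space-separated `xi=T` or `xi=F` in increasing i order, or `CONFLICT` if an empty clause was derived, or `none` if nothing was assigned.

Answer: x1=F x2=F

Derivation:
unit clause [-1] forces x1=F; simplify:
  satisfied 3 clause(s); 3 remain; assigned so far: [1]
unit clause [-2] forces x2=F; simplify:
  drop 2 from [-5, 2, 3] -> [-5, 3]
  satisfied 2 clause(s); 1 remain; assigned so far: [1, 2]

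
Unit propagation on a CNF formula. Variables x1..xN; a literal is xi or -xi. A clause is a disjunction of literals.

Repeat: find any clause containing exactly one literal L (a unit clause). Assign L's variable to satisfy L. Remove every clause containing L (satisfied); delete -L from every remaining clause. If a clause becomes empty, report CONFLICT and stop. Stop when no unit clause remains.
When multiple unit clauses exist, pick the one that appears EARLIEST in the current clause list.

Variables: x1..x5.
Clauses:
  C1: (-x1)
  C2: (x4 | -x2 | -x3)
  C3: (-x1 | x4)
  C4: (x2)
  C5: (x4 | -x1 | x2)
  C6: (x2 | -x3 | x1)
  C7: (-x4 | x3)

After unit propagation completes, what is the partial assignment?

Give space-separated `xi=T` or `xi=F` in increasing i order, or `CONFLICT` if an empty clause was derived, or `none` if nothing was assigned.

unit clause [-1] forces x1=F; simplify:
  drop 1 from [2, -3, 1] -> [2, -3]
  satisfied 3 clause(s); 4 remain; assigned so far: [1]
unit clause [2] forces x2=T; simplify:
  drop -2 from [4, -2, -3] -> [4, -3]
  satisfied 2 clause(s); 2 remain; assigned so far: [1, 2]

Answer: x1=F x2=T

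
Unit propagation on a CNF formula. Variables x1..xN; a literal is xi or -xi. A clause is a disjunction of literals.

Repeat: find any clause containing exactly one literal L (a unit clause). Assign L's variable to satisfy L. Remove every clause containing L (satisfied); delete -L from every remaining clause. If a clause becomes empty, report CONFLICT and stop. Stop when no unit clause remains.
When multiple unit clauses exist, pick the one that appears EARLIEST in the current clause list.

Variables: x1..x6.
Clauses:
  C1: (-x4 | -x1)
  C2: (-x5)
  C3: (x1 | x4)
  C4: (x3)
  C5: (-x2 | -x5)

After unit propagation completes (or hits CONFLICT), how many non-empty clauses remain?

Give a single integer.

unit clause [-5] forces x5=F; simplify:
  satisfied 2 clause(s); 3 remain; assigned so far: [5]
unit clause [3] forces x3=T; simplify:
  satisfied 1 clause(s); 2 remain; assigned so far: [3, 5]

Answer: 2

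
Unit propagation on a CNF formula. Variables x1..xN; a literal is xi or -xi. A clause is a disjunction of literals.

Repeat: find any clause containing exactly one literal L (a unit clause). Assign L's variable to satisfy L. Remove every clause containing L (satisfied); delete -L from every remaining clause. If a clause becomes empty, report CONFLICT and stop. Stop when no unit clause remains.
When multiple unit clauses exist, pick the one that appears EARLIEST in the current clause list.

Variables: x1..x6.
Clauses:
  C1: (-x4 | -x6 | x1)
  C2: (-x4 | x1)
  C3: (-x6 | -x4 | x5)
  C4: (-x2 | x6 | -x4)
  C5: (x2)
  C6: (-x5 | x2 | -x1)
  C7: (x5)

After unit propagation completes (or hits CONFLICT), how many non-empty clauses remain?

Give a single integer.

unit clause [2] forces x2=T; simplify:
  drop -2 from [-2, 6, -4] -> [6, -4]
  satisfied 2 clause(s); 5 remain; assigned so far: [2]
unit clause [5] forces x5=T; simplify:
  satisfied 2 clause(s); 3 remain; assigned so far: [2, 5]

Answer: 3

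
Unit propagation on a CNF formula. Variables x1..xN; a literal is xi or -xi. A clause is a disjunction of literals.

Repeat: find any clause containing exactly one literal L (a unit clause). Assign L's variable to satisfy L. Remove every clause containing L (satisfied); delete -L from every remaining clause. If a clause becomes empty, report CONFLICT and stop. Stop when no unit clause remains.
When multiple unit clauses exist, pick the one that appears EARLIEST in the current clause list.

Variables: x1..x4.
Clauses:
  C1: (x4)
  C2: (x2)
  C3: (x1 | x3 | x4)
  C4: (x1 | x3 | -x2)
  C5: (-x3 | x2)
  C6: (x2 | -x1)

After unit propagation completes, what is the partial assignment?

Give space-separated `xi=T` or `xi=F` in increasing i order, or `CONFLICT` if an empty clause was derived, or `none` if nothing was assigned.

unit clause [4] forces x4=T; simplify:
  satisfied 2 clause(s); 4 remain; assigned so far: [4]
unit clause [2] forces x2=T; simplify:
  drop -2 from [1, 3, -2] -> [1, 3]
  satisfied 3 clause(s); 1 remain; assigned so far: [2, 4]

Answer: x2=T x4=T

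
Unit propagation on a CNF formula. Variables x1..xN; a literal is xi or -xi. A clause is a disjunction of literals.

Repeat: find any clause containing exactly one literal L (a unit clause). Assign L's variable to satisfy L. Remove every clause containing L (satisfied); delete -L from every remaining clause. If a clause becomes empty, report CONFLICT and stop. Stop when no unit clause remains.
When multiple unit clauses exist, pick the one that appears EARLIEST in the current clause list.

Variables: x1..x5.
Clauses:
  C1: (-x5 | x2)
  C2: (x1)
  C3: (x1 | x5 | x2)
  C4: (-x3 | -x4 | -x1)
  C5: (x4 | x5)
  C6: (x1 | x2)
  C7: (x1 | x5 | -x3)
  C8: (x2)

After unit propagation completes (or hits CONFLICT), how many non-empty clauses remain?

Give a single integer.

unit clause [1] forces x1=T; simplify:
  drop -1 from [-3, -4, -1] -> [-3, -4]
  satisfied 4 clause(s); 4 remain; assigned so far: [1]
unit clause [2] forces x2=T; simplify:
  satisfied 2 clause(s); 2 remain; assigned so far: [1, 2]

Answer: 2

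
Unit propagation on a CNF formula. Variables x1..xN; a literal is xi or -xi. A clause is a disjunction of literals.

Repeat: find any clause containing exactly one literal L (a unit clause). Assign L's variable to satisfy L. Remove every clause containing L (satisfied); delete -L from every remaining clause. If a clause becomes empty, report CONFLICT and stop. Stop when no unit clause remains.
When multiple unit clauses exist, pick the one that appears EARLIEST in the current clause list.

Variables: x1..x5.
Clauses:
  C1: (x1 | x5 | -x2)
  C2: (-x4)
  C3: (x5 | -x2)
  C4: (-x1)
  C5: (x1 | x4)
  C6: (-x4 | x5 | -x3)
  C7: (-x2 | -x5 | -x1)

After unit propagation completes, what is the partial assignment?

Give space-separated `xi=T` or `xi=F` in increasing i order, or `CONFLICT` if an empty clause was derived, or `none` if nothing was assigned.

Answer: CONFLICT

Derivation:
unit clause [-4] forces x4=F; simplify:
  drop 4 from [1, 4] -> [1]
  satisfied 2 clause(s); 5 remain; assigned so far: [4]
unit clause [-1] forces x1=F; simplify:
  drop 1 from [1, 5, -2] -> [5, -2]
  drop 1 from [1] -> [] (empty!)
  satisfied 2 clause(s); 3 remain; assigned so far: [1, 4]
CONFLICT (empty clause)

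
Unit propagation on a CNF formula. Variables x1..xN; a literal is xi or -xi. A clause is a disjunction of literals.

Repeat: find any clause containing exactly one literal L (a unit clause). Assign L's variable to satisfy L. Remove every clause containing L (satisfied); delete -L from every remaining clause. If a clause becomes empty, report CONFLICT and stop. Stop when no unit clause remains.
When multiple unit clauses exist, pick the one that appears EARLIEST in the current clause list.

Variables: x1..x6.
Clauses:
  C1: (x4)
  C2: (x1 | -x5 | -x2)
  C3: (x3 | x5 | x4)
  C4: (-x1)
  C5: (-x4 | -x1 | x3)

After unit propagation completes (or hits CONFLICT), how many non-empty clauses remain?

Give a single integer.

Answer: 1

Derivation:
unit clause [4] forces x4=T; simplify:
  drop -4 from [-4, -1, 3] -> [-1, 3]
  satisfied 2 clause(s); 3 remain; assigned so far: [4]
unit clause [-1] forces x1=F; simplify:
  drop 1 from [1, -5, -2] -> [-5, -2]
  satisfied 2 clause(s); 1 remain; assigned so far: [1, 4]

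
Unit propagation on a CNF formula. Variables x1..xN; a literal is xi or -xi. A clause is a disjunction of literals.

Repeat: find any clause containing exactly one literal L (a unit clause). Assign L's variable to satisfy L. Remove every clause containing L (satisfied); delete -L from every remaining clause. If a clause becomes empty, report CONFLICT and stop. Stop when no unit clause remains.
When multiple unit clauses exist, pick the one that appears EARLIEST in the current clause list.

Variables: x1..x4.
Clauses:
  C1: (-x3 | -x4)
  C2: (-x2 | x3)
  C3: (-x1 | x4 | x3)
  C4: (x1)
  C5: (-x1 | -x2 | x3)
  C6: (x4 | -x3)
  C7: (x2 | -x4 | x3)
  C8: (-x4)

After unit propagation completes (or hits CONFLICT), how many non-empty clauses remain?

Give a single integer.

Answer: 0

Derivation:
unit clause [1] forces x1=T; simplify:
  drop -1 from [-1, 4, 3] -> [4, 3]
  drop -1 from [-1, -2, 3] -> [-2, 3]
  satisfied 1 clause(s); 7 remain; assigned so far: [1]
unit clause [-4] forces x4=F; simplify:
  drop 4 from [4, 3] -> [3]
  drop 4 from [4, -3] -> [-3]
  satisfied 3 clause(s); 4 remain; assigned so far: [1, 4]
unit clause [3] forces x3=T; simplify:
  drop -3 from [-3] -> [] (empty!)
  satisfied 3 clause(s); 1 remain; assigned so far: [1, 3, 4]
CONFLICT (empty clause)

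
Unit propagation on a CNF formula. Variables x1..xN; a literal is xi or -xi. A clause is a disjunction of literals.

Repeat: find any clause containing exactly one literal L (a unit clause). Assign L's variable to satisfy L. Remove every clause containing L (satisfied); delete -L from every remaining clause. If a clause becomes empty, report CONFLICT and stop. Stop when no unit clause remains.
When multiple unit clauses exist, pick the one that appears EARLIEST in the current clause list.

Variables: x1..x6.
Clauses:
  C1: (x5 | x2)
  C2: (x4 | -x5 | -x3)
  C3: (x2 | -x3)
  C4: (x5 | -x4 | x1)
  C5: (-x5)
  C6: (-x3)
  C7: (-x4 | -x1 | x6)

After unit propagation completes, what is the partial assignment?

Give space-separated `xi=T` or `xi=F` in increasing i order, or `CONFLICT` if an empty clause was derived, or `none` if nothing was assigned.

Answer: x2=T x3=F x5=F

Derivation:
unit clause [-5] forces x5=F; simplify:
  drop 5 from [5, 2] -> [2]
  drop 5 from [5, -4, 1] -> [-4, 1]
  satisfied 2 clause(s); 5 remain; assigned so far: [5]
unit clause [2] forces x2=T; simplify:
  satisfied 2 clause(s); 3 remain; assigned so far: [2, 5]
unit clause [-3] forces x3=F; simplify:
  satisfied 1 clause(s); 2 remain; assigned so far: [2, 3, 5]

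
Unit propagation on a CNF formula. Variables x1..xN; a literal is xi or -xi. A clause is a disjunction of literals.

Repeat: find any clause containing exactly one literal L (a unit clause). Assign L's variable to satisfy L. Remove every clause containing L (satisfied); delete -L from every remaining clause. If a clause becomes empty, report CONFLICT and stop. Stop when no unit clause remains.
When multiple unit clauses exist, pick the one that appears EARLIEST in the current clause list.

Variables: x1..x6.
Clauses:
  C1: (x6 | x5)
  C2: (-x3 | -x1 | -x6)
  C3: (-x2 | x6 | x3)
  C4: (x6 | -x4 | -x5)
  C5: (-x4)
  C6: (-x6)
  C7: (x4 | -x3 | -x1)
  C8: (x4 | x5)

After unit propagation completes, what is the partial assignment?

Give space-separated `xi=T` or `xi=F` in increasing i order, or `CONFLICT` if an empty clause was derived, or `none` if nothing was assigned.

unit clause [-4] forces x4=F; simplify:
  drop 4 from [4, -3, -1] -> [-3, -1]
  drop 4 from [4, 5] -> [5]
  satisfied 2 clause(s); 6 remain; assigned so far: [4]
unit clause [-6] forces x6=F; simplify:
  drop 6 from [6, 5] -> [5]
  drop 6 from [-2, 6, 3] -> [-2, 3]
  satisfied 2 clause(s); 4 remain; assigned so far: [4, 6]
unit clause [5] forces x5=T; simplify:
  satisfied 2 clause(s); 2 remain; assigned so far: [4, 5, 6]

Answer: x4=F x5=T x6=F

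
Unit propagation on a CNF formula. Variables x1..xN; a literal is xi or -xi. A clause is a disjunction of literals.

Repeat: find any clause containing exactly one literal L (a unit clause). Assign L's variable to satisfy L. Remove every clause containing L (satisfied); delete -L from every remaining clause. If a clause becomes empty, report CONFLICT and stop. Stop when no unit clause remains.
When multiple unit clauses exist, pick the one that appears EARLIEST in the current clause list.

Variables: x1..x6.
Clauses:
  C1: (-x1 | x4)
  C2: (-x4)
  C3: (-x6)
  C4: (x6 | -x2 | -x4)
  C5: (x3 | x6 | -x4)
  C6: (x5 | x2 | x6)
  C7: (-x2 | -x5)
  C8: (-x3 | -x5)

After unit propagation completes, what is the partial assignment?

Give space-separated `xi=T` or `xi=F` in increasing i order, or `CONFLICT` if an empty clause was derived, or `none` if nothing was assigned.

unit clause [-4] forces x4=F; simplify:
  drop 4 from [-1, 4] -> [-1]
  satisfied 3 clause(s); 5 remain; assigned so far: [4]
unit clause [-1] forces x1=F; simplify:
  satisfied 1 clause(s); 4 remain; assigned so far: [1, 4]
unit clause [-6] forces x6=F; simplify:
  drop 6 from [5, 2, 6] -> [5, 2]
  satisfied 1 clause(s); 3 remain; assigned so far: [1, 4, 6]

Answer: x1=F x4=F x6=F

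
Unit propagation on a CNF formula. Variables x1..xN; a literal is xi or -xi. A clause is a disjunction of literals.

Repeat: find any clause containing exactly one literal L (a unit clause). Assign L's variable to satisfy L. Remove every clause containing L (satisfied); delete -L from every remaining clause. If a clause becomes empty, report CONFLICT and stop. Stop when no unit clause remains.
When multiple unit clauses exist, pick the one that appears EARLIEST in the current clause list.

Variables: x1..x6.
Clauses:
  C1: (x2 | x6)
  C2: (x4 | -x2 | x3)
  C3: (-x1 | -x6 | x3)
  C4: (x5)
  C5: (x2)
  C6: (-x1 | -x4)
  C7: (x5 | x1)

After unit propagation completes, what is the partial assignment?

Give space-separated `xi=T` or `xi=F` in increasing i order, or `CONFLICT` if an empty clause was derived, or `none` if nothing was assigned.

unit clause [5] forces x5=T; simplify:
  satisfied 2 clause(s); 5 remain; assigned so far: [5]
unit clause [2] forces x2=T; simplify:
  drop -2 from [4, -2, 3] -> [4, 3]
  satisfied 2 clause(s); 3 remain; assigned so far: [2, 5]

Answer: x2=T x5=T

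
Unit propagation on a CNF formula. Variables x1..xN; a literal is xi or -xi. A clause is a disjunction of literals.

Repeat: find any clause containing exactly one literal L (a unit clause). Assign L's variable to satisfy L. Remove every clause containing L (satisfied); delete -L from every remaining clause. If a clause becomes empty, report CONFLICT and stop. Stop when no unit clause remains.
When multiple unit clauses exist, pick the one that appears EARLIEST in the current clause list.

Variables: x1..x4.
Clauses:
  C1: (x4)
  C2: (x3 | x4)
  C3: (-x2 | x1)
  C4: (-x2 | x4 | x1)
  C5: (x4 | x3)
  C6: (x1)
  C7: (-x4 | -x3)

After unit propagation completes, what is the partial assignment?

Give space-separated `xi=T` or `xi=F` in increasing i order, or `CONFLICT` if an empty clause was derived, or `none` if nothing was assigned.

Answer: x1=T x3=F x4=T

Derivation:
unit clause [4] forces x4=T; simplify:
  drop -4 from [-4, -3] -> [-3]
  satisfied 4 clause(s); 3 remain; assigned so far: [4]
unit clause [1] forces x1=T; simplify:
  satisfied 2 clause(s); 1 remain; assigned so far: [1, 4]
unit clause [-3] forces x3=F; simplify:
  satisfied 1 clause(s); 0 remain; assigned so far: [1, 3, 4]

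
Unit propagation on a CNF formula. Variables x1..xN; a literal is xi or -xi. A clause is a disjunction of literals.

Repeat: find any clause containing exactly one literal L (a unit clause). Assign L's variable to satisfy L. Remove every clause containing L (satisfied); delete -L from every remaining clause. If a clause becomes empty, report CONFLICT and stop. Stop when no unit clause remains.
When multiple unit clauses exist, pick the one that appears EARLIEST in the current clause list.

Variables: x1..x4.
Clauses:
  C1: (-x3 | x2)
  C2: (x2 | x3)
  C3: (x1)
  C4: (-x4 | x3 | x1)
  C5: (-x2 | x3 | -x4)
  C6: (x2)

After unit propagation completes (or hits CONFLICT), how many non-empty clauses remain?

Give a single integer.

Answer: 1

Derivation:
unit clause [1] forces x1=T; simplify:
  satisfied 2 clause(s); 4 remain; assigned so far: [1]
unit clause [2] forces x2=T; simplify:
  drop -2 from [-2, 3, -4] -> [3, -4]
  satisfied 3 clause(s); 1 remain; assigned so far: [1, 2]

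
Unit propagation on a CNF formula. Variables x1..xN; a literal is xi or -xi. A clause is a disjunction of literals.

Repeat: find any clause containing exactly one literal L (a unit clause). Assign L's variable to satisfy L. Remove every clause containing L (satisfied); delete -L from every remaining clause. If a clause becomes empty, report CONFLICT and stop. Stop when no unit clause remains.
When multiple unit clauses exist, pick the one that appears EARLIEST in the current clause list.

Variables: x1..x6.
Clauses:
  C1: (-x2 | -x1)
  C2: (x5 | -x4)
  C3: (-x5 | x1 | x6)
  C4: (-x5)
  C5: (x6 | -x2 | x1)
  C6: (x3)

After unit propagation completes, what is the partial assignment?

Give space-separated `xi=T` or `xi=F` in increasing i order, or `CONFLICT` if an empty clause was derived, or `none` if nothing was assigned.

unit clause [-5] forces x5=F; simplify:
  drop 5 from [5, -4] -> [-4]
  satisfied 2 clause(s); 4 remain; assigned so far: [5]
unit clause [-4] forces x4=F; simplify:
  satisfied 1 clause(s); 3 remain; assigned so far: [4, 5]
unit clause [3] forces x3=T; simplify:
  satisfied 1 clause(s); 2 remain; assigned so far: [3, 4, 5]

Answer: x3=T x4=F x5=F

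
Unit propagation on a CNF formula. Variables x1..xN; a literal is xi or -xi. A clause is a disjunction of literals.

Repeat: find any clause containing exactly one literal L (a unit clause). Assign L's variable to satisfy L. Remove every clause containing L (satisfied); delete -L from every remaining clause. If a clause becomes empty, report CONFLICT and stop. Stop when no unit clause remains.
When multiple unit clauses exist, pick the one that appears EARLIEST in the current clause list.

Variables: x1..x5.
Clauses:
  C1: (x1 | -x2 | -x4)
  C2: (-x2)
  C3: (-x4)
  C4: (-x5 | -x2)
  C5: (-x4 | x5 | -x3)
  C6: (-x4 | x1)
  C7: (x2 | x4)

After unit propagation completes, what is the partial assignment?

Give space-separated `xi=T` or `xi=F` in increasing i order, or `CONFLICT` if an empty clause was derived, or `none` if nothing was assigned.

Answer: CONFLICT

Derivation:
unit clause [-2] forces x2=F; simplify:
  drop 2 from [2, 4] -> [4]
  satisfied 3 clause(s); 4 remain; assigned so far: [2]
unit clause [-4] forces x4=F; simplify:
  drop 4 from [4] -> [] (empty!)
  satisfied 3 clause(s); 1 remain; assigned so far: [2, 4]
CONFLICT (empty clause)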